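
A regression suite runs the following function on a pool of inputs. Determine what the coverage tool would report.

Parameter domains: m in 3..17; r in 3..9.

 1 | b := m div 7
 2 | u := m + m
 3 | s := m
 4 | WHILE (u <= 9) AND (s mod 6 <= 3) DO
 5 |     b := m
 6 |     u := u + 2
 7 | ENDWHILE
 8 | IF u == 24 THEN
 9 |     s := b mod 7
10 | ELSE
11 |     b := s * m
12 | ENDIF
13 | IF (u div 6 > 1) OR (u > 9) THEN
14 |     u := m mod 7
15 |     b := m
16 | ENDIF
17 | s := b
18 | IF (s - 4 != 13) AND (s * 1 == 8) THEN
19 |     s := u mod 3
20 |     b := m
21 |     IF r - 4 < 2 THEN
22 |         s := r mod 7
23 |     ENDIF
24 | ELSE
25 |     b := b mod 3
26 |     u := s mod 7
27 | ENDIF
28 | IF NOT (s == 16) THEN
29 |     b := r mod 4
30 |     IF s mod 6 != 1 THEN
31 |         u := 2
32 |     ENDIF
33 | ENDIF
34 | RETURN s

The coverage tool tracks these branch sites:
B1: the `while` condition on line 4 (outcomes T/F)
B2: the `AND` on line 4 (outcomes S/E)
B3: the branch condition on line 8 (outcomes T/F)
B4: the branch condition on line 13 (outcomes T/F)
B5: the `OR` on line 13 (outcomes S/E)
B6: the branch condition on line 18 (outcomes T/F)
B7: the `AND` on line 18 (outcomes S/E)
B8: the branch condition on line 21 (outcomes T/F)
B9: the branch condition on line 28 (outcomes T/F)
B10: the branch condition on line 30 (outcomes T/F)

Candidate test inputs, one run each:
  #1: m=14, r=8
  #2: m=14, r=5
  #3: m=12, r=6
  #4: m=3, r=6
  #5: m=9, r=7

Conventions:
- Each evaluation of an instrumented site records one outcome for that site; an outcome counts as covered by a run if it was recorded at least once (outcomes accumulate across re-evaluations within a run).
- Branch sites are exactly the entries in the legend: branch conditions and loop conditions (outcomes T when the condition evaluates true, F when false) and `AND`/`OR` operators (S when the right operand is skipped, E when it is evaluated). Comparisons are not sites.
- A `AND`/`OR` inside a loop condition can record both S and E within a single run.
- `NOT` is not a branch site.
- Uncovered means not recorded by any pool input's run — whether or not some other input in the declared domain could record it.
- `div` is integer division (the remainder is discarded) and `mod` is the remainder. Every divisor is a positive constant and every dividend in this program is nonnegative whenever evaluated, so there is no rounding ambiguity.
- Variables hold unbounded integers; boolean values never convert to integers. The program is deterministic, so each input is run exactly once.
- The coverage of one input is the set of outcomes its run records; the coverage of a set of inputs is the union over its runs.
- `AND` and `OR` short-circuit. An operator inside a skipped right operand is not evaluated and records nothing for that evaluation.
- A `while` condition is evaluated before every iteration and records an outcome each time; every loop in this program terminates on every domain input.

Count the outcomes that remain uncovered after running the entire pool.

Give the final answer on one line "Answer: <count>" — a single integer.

input #1, m=14, r=8: events B2->S, B1->F, B3->F, B5->S, B4->T, B7->E, B6->F, B9->T, B10->T; outcomes B1=F, B2=S, B3=F, B4=T, B5=S, B6=F, B7=E, B9=T, B10=T
input #2, m=14, r=5: events B2->S, B1->F, B3->F, B5->S, B4->T, B7->E, B6->F, B9->T, B10->T; outcomes B1=F, B2=S, B3=F, B4=T, B5=S, B6=F, B7=E, B9=T, B10=T
input #3, m=12, r=6: events B2->S, B1->F, B3->T, B5->S, B4->T, B7->E, B6->F, B9->T, B10->T; outcomes B1=F, B2=S, B3=T, B4=T, B5=S, B6=F, B7=E, B9=T, B10=T
input #4, m=3, r=6: events B2->E, B1->T, B2->E, B1->T, B2->S, B1->F, B3->F, B5->E, B4->T, B7->E, B6->F, B9->T, B10->T; outcomes B1=T, B1=F, B2=S, B2=E, B3=F, B4=T, B5=E, B6=F, B7=E, B9=T, B10=T
input #5, m=9, r=7: events B2->S, B1->F, B3->F, B5->S, B4->T, B7->E, B6->F, B9->T, B10->T; outcomes B1=F, B2=S, B3=F, B4=T, B5=S, B6=F, B7=E, B9=T, B10=T
union over the pool: B1=T, B1=F, B2=S, B2=E, B3=T, B3=F, B4=T, B5=S, B5=E, B6=F, B7=E, B9=T, B10=T
uncovered (7 of 20): B4=F, B6=T, B7=S, B8=T, B8=F, B9=F, B10=F

Answer: 7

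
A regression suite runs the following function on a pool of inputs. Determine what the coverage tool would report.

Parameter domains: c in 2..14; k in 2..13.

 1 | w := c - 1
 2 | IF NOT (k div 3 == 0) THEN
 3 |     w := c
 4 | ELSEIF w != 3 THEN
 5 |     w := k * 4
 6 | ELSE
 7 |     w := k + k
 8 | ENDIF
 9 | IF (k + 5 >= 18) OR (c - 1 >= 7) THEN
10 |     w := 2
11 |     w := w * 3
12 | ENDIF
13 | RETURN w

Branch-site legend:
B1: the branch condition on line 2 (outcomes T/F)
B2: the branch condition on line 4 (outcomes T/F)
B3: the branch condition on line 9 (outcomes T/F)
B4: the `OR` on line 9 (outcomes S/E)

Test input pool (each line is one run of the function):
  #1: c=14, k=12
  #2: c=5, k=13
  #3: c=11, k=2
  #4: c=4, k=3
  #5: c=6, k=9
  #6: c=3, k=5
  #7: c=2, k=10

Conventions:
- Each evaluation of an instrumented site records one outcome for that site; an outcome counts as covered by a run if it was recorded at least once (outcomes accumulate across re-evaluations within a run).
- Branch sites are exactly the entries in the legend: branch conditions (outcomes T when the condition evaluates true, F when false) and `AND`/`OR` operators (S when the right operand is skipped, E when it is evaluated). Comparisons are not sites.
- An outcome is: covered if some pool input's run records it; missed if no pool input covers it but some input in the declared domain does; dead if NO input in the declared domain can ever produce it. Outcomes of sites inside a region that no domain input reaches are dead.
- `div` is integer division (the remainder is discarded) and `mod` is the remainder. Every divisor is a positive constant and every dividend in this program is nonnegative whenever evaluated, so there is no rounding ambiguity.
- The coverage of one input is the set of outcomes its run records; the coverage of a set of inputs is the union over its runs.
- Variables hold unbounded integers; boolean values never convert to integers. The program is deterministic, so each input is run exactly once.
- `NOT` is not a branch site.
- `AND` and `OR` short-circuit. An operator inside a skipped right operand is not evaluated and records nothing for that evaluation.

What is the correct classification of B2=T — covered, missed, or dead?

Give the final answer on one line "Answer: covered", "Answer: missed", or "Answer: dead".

B2=T is recorded by pool input(s) 3 -> covered

Answer: covered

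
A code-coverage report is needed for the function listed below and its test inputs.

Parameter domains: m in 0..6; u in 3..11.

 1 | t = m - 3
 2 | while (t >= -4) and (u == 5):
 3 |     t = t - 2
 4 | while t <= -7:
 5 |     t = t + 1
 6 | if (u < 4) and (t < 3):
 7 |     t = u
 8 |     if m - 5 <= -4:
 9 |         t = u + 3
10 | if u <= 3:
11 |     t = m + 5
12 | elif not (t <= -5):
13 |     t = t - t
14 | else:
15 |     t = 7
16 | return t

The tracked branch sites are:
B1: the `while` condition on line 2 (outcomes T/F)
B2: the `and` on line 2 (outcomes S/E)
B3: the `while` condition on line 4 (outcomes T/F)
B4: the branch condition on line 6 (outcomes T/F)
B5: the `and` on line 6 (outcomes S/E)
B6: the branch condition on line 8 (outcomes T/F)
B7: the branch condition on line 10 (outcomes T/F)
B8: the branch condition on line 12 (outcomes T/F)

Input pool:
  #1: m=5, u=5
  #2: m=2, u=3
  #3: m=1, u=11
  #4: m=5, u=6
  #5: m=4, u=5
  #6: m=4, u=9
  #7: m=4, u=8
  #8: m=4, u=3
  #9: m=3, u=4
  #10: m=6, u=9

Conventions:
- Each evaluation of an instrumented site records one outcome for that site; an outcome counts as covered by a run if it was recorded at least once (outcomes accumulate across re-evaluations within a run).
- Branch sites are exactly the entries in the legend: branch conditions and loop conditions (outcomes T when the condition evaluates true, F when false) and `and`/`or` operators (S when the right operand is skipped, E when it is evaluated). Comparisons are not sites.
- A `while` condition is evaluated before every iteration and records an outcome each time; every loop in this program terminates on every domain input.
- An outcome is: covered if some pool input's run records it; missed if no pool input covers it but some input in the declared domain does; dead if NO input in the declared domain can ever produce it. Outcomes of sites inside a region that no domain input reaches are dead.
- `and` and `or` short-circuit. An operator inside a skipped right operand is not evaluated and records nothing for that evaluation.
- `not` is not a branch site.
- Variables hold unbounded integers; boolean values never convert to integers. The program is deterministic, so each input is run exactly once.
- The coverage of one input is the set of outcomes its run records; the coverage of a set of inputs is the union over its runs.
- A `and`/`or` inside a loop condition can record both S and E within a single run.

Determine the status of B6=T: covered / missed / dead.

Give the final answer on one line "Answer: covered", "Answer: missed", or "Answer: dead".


no pool input records B6=T
but domain input (m=0, u=3) does record it -> reachable, so missed
Answer: missed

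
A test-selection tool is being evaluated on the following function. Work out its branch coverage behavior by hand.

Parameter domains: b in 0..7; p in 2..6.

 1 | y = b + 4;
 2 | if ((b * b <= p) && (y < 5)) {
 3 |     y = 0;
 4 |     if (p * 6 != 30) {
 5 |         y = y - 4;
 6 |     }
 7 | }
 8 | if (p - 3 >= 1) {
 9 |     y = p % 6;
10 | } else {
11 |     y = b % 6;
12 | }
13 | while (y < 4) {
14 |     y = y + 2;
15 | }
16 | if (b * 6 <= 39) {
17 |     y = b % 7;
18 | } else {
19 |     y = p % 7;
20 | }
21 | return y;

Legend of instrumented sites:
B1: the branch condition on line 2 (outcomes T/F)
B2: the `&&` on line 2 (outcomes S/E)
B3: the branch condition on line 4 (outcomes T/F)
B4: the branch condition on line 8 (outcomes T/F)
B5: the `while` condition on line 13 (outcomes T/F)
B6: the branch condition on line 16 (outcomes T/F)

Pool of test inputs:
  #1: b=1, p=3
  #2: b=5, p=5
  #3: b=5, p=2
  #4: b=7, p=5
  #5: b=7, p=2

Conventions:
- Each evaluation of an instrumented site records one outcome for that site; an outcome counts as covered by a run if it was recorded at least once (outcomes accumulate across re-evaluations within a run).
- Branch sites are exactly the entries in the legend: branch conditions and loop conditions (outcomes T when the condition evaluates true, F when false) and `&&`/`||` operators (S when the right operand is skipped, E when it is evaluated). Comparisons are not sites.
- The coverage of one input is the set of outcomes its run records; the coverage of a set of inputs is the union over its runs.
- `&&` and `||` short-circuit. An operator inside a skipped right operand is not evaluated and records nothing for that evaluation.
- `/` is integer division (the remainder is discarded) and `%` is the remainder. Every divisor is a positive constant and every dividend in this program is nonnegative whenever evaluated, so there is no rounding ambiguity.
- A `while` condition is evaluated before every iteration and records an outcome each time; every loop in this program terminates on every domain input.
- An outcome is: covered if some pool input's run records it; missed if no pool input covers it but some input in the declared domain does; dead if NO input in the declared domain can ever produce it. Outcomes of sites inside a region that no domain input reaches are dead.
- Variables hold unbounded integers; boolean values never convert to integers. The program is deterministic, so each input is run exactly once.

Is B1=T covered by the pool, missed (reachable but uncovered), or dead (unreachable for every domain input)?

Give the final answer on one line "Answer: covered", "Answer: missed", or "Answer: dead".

no pool input records B1=T
but domain input (b=0, p=2) does record it -> reachable, so missed

Answer: missed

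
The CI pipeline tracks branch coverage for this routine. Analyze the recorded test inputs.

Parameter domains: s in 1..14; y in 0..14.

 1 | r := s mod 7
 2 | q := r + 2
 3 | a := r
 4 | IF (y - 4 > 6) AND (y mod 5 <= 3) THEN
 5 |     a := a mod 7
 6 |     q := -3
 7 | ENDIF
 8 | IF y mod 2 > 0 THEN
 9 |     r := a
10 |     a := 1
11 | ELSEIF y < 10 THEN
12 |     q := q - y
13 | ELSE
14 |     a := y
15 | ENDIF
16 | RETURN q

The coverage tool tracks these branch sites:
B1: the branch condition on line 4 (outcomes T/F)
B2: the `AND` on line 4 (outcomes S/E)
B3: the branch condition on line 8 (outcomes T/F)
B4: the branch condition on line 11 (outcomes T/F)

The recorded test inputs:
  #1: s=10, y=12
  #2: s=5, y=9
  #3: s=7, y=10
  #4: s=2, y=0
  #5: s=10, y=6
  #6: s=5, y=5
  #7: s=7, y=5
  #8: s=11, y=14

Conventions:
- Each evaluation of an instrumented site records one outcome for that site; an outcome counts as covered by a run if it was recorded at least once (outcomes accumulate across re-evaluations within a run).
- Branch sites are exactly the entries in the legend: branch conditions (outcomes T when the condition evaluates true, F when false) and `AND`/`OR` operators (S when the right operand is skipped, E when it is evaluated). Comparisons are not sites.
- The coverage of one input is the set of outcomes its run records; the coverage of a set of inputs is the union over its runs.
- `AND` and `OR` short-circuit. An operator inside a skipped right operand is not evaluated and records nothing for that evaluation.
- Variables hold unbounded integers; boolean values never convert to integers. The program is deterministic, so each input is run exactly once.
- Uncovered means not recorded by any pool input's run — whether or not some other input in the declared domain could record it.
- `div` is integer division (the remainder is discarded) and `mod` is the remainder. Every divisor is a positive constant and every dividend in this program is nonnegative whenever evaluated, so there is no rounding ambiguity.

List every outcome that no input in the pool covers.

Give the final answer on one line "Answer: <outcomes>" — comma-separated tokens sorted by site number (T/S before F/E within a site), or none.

test 1 (s=10, y=12) fires B2->E, B1->T, B3->F, B4->F; hits B1=T, B2=E, B3=F, B4=F
test 2 (s=5, y=9) fires B2->S, B1->F, B3->T; hits B1=F, B2=S, B3=T
test 3 (s=7, y=10) fires B2->S, B1->F, B3->F, B4->F; hits B1=F, B2=S, B3=F, B4=F
test 4 (s=2, y=0) fires B2->S, B1->F, B3->F, B4->T; hits B1=F, B2=S, B3=F, B4=T
test 5 (s=10, y=6) fires B2->S, B1->F, B3->F, B4->T; hits B1=F, B2=S, B3=F, B4=T
test 6 (s=5, y=5) fires B2->S, B1->F, B3->T; hits B1=F, B2=S, B3=T
test 7 (s=7, y=5) fires B2->S, B1->F, B3->T; hits B1=F, B2=S, B3=T
test 8 (s=11, y=14) fires B2->E, B1->F, B3->F, B4->F; hits B1=F, B2=E, B3=F, B4=F
union over the pool: B1=T, B1=F, B2=S, B2=E, B3=T, B3=F, B4=T, B4=F
uncovered (0 of 8): none

Answer: none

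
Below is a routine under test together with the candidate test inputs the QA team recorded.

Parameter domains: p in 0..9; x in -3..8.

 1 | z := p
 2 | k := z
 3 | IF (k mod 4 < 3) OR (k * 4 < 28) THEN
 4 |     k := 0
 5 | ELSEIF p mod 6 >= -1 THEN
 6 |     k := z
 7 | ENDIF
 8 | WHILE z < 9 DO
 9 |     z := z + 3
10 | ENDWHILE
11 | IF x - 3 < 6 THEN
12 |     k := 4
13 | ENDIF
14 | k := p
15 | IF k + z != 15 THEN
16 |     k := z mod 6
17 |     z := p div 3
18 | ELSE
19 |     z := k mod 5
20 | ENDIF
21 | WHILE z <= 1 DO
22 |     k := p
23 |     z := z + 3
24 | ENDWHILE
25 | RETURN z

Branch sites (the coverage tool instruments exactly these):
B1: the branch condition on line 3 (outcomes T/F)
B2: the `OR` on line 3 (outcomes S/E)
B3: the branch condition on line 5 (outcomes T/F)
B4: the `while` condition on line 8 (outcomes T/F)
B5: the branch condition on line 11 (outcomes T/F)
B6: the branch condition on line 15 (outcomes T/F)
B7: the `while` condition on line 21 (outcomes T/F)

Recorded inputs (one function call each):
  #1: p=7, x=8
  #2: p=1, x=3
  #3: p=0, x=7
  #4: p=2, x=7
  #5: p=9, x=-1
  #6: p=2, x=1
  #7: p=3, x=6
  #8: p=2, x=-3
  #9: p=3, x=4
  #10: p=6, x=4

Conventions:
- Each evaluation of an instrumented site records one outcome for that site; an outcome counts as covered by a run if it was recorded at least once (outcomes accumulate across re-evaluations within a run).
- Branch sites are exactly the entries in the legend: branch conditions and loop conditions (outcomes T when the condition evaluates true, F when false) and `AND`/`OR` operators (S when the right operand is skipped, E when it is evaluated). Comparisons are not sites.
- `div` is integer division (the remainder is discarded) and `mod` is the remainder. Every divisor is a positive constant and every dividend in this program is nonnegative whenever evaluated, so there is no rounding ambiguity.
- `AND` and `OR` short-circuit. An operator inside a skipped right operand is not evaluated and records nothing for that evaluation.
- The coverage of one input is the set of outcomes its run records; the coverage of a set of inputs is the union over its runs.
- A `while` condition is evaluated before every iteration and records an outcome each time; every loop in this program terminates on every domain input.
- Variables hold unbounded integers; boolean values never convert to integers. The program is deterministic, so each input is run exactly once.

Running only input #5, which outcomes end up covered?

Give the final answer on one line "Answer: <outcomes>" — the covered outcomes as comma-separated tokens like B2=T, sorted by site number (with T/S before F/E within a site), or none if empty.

Event log for input #5 (p=9, x=-1):
  B2->S, B1->T, B4->F, B5->T, B6->T, B7->F
deduplicating events, the covered set is: B1=T, B2=S, B4=F, B5=T, B6=T, B7=F

Answer: B1=T, B2=S, B4=F, B5=T, B6=T, B7=F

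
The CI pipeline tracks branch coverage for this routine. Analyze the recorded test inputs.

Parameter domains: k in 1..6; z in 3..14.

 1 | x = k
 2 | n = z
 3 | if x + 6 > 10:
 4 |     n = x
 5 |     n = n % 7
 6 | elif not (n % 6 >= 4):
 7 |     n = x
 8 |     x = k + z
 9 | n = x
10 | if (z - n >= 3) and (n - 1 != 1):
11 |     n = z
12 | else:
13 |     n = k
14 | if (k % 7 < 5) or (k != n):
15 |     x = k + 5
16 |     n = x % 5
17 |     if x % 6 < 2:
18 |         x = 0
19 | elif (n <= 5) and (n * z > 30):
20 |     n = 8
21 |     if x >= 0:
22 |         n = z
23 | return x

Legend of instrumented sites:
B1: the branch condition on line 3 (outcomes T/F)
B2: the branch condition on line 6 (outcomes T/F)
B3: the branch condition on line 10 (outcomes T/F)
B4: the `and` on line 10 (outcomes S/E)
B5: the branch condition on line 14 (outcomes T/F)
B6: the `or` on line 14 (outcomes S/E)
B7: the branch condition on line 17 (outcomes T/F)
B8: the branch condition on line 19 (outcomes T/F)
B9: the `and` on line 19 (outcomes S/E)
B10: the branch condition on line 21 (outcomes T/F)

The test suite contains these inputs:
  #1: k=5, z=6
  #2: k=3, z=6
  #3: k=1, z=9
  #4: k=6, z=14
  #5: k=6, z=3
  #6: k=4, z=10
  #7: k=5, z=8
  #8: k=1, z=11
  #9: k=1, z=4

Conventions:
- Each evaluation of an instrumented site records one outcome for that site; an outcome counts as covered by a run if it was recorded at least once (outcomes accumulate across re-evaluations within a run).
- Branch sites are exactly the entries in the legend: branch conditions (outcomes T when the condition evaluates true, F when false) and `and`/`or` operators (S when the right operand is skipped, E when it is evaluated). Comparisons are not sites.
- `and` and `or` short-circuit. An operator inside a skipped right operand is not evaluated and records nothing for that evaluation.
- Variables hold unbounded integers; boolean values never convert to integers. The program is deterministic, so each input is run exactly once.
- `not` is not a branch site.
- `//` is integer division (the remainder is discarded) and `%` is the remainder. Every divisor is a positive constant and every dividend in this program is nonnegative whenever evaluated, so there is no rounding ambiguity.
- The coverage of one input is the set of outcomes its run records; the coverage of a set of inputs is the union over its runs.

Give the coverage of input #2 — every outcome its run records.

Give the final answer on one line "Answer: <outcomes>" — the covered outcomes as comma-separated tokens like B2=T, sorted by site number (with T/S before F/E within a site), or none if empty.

Event log for input #2 (k=3, z=6):
  B1->F, B2->T, B4->S, B3->F, B6->S, B5->T, B7->F
distinct outcomes covered: B1=F, B2=T, B3=F, B4=S, B5=T, B6=S, B7=F

Answer: B1=F, B2=T, B3=F, B4=S, B5=T, B6=S, B7=F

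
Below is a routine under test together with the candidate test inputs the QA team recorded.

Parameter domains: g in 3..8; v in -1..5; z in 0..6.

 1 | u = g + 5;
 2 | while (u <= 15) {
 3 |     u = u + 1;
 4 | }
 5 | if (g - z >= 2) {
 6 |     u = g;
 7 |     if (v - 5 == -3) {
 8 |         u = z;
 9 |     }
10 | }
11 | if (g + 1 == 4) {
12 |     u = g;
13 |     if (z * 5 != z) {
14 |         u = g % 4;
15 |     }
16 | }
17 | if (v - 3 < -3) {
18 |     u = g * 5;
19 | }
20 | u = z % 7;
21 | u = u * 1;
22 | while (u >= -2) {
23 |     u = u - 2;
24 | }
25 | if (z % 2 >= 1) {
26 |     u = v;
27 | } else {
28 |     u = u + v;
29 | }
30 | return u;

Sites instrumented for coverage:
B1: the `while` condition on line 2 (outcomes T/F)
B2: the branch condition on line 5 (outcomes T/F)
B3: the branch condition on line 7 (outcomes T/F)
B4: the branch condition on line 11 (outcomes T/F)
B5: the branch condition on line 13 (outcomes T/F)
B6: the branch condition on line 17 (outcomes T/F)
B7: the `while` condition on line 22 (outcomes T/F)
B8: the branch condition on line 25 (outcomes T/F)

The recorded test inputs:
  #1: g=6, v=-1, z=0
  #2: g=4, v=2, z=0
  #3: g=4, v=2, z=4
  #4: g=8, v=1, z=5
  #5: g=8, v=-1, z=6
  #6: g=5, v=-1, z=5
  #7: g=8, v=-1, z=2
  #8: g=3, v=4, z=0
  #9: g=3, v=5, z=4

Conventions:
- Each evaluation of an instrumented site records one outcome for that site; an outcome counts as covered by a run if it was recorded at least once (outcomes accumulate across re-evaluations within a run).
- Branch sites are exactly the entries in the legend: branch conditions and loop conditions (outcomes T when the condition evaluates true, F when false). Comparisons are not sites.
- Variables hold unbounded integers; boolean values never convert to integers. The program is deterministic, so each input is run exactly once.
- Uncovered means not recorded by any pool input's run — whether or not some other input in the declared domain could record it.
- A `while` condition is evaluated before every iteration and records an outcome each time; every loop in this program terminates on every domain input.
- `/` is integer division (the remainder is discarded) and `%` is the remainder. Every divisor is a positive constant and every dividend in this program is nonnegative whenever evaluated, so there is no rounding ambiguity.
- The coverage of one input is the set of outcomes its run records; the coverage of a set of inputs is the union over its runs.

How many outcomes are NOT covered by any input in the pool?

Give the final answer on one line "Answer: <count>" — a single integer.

test 1 (g=6, v=-1, z=0) fires B1->T, B1->T, B1->T, B1->T, B1->T, B1->F, B2->T, B3->F, B4->F, B6->T, B7->T, B7->T, B7->F, B8->F; hits B1=T, B1=F, B2=T, B3=F, B4=F, B6=T, B7=T, B7=F, B8=F
test 2 (g=4, v=2, z=0) fires B1->T, B1->T, B1->T, B1->T, B1->T, B1->T, B1->T, B1->F, B2->T, B3->T, B4->F, B6->F, B7->T, B7->T, ...; hits B1=T, B1=F, B2=T, B3=T, B4=F, B6=F, B7=T, B7=F, B8=F
test 3 (g=4, v=2, z=4) fires B1->T, B1->T, B1->T, B1->T, B1->T, B1->T, B1->T, B1->F, B2->F, B4->F, B6->F, B7->T, B7->T, B7->T, ...; hits B1=T, B1=F, B2=F, B4=F, B6=F, B7=T, B7=F, B8=F
test 4 (g=8, v=1, z=5) fires B1->T, B1->T, B1->T, B1->F, B2->T, B3->F, B4->F, B6->F, B7->T, B7->T, B7->T, B7->T, B7->F, B8->T; hits B1=T, B1=F, B2=T, B3=F, B4=F, B6=F, B7=T, B7=F, B8=T
test 5 (g=8, v=-1, z=6) fires B1->T, B1->T, B1->T, B1->F, B2->T, B3->F, B4->F, B6->T, B7->T, B7->T, B7->T, B7->T, B7->T, B7->F, ...; hits B1=T, B1=F, B2=T, B3=F, B4=F, B6=T, B7=T, B7=F, B8=F
test 6 (g=5, v=-1, z=5) fires B1->T, B1->T, B1->T, B1->T, B1->T, B1->T, B1->F, B2->F, B4->F, B6->T, B7->T, B7->T, B7->T, B7->T, ...; hits B1=T, B1=F, B2=F, B4=F, B6=T, B7=T, B7=F, B8=T
test 7 (g=8, v=-1, z=2) fires B1->T, B1->T, B1->T, B1->F, B2->T, B3->F, B4->F, B6->T, B7->T, B7->T, B7->T, B7->F, B8->F; hits B1=T, B1=F, B2=T, B3=F, B4=F, B6=T, B7=T, B7=F, B8=F
test 8 (g=3, v=4, z=0) fires B1->T, B1->T, B1->T, B1->T, B1->T, B1->T, B1->T, B1->T, B1->F, B2->T, B3->F, B4->T, B5->F, B6->F, ...; hits B1=T, B1=F, B2=T, B3=F, B4=T, B5=F, B6=F, B7=T, B7=F, B8=F
test 9 (g=3, v=5, z=4) fires B1->T, B1->T, B1->T, B1->T, B1->T, B1->T, B1->T, B1->T, B1->F, B2->F, B4->T, B5->T, B6->F, B7->T, ...; hits B1=T, B1=F, B2=F, B4=T, B5=T, B6=F, B7=T, B7=F, B8=F
union over the pool: B1=T, B1=F, B2=T, B2=F, B3=T, B3=F, B4=T, B4=F, B5=T, B5=F, B6=T, B6=F, B7=T, B7=F, B8=T, B8=F
uncovered (0 of 16): none

Answer: 0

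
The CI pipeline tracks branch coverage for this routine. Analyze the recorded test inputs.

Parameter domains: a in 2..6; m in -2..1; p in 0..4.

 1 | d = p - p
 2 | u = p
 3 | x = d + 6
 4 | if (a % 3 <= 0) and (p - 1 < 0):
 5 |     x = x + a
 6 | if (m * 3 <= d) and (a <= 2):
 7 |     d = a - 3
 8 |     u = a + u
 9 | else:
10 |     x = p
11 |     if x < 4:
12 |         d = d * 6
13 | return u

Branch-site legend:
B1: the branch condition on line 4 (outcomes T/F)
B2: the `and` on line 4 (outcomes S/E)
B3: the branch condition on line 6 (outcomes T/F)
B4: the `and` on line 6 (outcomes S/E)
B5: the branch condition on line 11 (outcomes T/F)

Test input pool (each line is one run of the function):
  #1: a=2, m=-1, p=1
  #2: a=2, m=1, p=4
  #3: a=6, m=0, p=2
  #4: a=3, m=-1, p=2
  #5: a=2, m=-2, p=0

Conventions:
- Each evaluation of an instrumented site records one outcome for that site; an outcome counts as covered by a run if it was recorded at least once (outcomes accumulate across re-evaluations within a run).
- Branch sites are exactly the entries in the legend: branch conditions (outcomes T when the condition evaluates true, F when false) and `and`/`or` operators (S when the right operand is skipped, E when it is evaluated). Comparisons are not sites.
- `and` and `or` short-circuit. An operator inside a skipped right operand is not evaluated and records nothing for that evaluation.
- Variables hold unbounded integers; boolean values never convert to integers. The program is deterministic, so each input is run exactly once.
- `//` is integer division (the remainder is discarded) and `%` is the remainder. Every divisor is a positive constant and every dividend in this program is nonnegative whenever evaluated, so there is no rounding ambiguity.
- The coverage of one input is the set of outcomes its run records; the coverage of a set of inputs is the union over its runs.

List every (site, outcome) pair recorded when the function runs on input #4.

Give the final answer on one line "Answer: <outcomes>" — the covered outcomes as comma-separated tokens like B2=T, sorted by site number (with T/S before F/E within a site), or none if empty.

Event log for input #4 (a=3, m=-1, p=2):
  B2->E, B1->F, B4->E, B3->F, B5->T
as a set, this run covers: B1=F, B2=E, B3=F, B4=E, B5=T

Answer: B1=F, B2=E, B3=F, B4=E, B5=T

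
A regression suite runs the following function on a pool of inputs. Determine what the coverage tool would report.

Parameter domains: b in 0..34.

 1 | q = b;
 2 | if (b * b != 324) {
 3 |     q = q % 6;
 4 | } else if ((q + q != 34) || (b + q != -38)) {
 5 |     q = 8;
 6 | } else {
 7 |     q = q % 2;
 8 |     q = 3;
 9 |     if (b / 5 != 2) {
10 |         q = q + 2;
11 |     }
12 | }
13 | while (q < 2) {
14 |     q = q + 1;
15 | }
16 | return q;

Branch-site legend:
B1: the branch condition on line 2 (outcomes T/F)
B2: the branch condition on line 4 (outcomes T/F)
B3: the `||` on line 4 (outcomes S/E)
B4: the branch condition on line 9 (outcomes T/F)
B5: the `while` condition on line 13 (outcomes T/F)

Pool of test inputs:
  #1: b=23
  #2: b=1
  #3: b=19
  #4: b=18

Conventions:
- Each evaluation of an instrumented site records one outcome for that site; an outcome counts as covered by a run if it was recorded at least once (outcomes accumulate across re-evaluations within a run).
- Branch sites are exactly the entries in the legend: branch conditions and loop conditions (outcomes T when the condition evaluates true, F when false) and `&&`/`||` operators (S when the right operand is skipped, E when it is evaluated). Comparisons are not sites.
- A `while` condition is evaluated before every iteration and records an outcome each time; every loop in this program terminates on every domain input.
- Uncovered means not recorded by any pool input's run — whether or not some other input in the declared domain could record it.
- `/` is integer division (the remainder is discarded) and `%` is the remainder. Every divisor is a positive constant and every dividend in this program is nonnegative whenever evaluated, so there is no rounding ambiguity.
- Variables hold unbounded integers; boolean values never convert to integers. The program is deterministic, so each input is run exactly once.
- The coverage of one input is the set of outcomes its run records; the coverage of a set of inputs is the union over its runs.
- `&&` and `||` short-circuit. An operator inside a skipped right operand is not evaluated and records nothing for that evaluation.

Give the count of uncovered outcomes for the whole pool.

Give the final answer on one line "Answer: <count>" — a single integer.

run #1 (b=23) runs B1->T, B5->F; records B1=T, B5=F
run #2 (b=1) runs B1->T, B5->T, B5->F; records B1=T, B5=T, B5=F
run #3 (b=19) runs B1->T, B5->T, B5->F; records B1=T, B5=T, B5=F
run #4 (b=18) runs B1->F, B3->S, B2->T, B5->F; records B1=F, B2=T, B3=S, B5=F
union over the pool: B1=T, B1=F, B2=T, B3=S, B5=T, B5=F
uncovered (4 of 10): B2=F, B3=E, B4=T, B4=F

Answer: 4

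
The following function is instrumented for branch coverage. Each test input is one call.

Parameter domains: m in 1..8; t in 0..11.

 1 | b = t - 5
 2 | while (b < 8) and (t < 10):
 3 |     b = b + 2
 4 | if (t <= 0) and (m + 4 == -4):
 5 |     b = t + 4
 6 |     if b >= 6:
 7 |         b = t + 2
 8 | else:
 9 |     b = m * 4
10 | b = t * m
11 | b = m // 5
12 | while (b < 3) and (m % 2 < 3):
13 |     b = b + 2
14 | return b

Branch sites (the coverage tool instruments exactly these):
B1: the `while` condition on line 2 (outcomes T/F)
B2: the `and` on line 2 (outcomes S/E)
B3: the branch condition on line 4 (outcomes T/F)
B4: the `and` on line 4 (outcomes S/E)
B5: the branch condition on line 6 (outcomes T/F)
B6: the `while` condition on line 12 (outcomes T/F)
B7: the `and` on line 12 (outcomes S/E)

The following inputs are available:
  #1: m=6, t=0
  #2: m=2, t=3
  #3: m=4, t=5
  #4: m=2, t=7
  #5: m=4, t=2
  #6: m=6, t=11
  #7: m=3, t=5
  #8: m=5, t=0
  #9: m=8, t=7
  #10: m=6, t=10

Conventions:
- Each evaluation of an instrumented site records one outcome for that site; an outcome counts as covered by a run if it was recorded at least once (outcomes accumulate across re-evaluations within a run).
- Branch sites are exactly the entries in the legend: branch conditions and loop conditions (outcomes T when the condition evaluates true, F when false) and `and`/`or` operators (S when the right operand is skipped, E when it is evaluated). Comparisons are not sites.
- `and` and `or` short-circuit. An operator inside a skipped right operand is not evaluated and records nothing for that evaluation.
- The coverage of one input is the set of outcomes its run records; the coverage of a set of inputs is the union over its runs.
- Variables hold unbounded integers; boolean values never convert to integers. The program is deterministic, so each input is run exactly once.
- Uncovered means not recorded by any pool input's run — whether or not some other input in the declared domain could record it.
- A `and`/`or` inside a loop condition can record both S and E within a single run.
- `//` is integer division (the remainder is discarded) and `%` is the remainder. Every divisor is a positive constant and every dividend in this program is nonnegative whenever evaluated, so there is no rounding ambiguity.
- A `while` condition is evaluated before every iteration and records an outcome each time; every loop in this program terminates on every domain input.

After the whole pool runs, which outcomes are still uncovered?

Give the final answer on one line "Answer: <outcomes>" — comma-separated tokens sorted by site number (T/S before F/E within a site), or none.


input #1, m=6, t=0: outcomes B1=T, B1=F, B2=S, B2=E, B3=F, B4=E, B6=T, B6=F, B7=S, B7=E
input #2, m=2, t=3: outcomes B1=T, B1=F, B2=S, B2=E, B3=F, B4=S, B6=T, B6=F, B7=S, B7=E
input #3, m=4, t=5: outcomes B1=T, B1=F, B2=S, B2=E, B3=F, B4=S, B6=T, B6=F, B7=S, B7=E
input #4, m=2, t=7: outcomes B1=T, B1=F, B2=S, B2=E, B3=F, B4=S, B6=T, B6=F, B7=S, B7=E
input #5, m=4, t=2: outcomes B1=T, B1=F, B2=S, B2=E, B3=F, B4=S, B6=T, B6=F, B7=S, B7=E
input #6, m=6, t=11: outcomes B1=F, B2=E, B3=F, B4=S, B6=T, B6=F, B7=S, B7=E
input #7, m=3, t=5: outcomes B1=T, B1=F, B2=S, B2=E, B3=F, B4=S, B6=T, B6=F, B7=S, B7=E
input #8, m=5, t=0: outcomes B1=T, B1=F, B2=S, B2=E, B3=F, B4=E, B6=T, B6=F, B7=S, B7=E
input #9, m=8, t=7: outcomes B1=T, B1=F, B2=S, B2=E, B3=F, B4=S, B6=T, B6=F, B7=S, B7=E
input #10, m=6, t=10: outcomes B1=F, B2=E, B3=F, B4=S, B6=T, B6=F, B7=S, B7=E
union over the pool: B1=T, B1=F, B2=S, B2=E, B3=F, B4=S, B4=E, B6=T, B6=F, B7=S, B7=E
uncovered (3 of 14): B3=T, B5=T, B5=F
Answer: B3=T, B5=T, B5=F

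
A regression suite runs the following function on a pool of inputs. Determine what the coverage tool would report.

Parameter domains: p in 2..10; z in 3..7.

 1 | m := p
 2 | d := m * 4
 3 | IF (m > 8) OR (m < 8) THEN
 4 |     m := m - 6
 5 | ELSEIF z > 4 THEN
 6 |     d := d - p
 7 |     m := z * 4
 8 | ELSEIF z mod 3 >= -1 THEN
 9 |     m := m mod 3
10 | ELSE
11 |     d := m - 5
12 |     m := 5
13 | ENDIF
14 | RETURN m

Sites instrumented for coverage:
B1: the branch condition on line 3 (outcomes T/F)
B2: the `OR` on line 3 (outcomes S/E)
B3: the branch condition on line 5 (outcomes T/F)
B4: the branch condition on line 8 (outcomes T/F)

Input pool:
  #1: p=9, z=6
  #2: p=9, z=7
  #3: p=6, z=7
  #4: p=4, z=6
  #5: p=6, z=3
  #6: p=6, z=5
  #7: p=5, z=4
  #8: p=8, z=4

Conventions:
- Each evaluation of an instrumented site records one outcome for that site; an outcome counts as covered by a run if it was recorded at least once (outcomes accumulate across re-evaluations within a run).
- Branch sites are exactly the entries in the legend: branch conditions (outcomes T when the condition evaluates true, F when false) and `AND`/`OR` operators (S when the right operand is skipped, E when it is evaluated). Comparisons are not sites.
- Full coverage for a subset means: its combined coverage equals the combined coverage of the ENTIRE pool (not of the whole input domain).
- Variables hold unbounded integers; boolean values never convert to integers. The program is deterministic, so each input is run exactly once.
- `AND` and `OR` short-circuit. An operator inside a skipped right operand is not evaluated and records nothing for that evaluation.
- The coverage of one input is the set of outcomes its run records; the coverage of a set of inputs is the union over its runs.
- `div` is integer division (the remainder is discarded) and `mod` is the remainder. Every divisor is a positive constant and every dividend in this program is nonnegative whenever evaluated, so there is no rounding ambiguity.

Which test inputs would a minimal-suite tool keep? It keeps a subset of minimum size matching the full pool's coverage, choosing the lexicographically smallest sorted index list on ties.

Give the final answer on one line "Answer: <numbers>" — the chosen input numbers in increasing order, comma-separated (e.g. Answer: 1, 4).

test 1 (p=9, z=6) fires B2->S, B1->T; hits B1=T, B2=S
test 2 (p=9, z=7) fires B2->S, B1->T; hits B1=T, B2=S
test 3 (p=6, z=7) fires B2->E, B1->T; hits B1=T, B2=E
test 4 (p=4, z=6) fires B2->E, B1->T; hits B1=T, B2=E
test 5 (p=6, z=3) fires B2->E, B1->T; hits B1=T, B2=E
test 6 (p=6, z=5) fires B2->E, B1->T; hits B1=T, B2=E
test 7 (p=5, z=4) fires B2->E, B1->T; hits B1=T, B2=E
test 8 (p=8, z=4) fires B2->E, B1->F, B3->F, B4->T; hits B1=F, B2=E, B3=F, B4=T
the full pool covers 6 outcomes: B1=T, B1=F, B2=S, B2=E, B3=F, B4=T
size 1 is not enough: best union over all size-1 subsets is 4/6
size 2: inputs {1, 8} cover all 6 outcomes, and no lexicographically smaller subset of this size does

Answer: 1, 8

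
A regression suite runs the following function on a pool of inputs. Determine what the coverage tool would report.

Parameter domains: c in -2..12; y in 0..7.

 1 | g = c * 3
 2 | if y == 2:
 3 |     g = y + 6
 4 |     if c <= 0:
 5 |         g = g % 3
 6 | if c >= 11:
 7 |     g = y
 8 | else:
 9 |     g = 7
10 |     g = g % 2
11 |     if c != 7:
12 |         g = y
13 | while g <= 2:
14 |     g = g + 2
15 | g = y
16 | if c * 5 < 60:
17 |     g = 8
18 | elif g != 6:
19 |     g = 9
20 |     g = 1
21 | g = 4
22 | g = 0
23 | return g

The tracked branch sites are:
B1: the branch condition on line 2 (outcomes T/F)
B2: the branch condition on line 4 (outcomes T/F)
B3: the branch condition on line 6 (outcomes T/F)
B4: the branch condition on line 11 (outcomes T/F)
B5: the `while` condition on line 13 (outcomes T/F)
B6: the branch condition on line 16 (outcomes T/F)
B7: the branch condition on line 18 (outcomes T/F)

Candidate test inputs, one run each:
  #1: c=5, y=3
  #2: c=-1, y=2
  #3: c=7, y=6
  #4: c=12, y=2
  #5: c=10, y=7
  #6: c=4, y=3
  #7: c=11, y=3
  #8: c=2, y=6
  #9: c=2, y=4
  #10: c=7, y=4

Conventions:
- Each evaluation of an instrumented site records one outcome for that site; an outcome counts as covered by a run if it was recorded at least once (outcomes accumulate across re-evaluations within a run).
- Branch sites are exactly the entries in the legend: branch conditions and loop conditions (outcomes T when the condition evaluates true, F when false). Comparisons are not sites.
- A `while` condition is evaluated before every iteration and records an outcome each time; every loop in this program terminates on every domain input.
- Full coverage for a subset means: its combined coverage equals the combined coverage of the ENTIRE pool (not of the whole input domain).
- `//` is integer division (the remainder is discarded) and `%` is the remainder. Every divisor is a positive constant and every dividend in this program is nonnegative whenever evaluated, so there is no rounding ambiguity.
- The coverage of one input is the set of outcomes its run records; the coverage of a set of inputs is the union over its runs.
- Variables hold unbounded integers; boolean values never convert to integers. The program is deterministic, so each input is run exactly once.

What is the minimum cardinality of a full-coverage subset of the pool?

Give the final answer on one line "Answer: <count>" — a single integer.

run #1 (c=5, y=3) records B1=F, B3=F, B4=T, B5=F, B6=T
run #2 (c=-1, y=2) records B1=T, B2=T, B3=F, B4=T, B5=T, B5=F, B6=T
run #3 (c=7, y=6) records B1=F, B3=F, B4=F, B5=T, B5=F, B6=T
run #4 (c=12, y=2) records B1=T, B2=F, B3=T, B5=T, B5=F, B6=F, B7=T
run #5 (c=10, y=7) records B1=F, B3=F, B4=T, B5=F, B6=T
run #6 (c=4, y=3) records B1=F, B3=F, B4=T, B5=F, B6=T
run #7 (c=11, y=3) records B1=F, B3=T, B5=F, B6=T
run #8 (c=2, y=6) records B1=F, B3=F, B4=T, B5=F, B6=T
run #9 (c=2, y=4) records B1=F, B3=F, B4=T, B5=F, B6=T
run #10 (c=7, y=4) records B1=F, B3=F, B4=F, B5=T, B5=F, B6=T
pool-wide coverage (13 outcomes): B1=T, B1=F, B2=T, B2=F, B3=T, B3=F, B4=T, B4=F, B5=T, B5=F, B6=T, B6=F, B7=T
checked all size-1 subsets: none covers 13 outcomes (max 7/13)
checked all size-2 subsets: none covers 13 outcomes (max 11/13)
the canonical winner is {2, 3, 4}: size 3, full 13-outcome coverage, earliest index list among size-3 covers

Answer: 3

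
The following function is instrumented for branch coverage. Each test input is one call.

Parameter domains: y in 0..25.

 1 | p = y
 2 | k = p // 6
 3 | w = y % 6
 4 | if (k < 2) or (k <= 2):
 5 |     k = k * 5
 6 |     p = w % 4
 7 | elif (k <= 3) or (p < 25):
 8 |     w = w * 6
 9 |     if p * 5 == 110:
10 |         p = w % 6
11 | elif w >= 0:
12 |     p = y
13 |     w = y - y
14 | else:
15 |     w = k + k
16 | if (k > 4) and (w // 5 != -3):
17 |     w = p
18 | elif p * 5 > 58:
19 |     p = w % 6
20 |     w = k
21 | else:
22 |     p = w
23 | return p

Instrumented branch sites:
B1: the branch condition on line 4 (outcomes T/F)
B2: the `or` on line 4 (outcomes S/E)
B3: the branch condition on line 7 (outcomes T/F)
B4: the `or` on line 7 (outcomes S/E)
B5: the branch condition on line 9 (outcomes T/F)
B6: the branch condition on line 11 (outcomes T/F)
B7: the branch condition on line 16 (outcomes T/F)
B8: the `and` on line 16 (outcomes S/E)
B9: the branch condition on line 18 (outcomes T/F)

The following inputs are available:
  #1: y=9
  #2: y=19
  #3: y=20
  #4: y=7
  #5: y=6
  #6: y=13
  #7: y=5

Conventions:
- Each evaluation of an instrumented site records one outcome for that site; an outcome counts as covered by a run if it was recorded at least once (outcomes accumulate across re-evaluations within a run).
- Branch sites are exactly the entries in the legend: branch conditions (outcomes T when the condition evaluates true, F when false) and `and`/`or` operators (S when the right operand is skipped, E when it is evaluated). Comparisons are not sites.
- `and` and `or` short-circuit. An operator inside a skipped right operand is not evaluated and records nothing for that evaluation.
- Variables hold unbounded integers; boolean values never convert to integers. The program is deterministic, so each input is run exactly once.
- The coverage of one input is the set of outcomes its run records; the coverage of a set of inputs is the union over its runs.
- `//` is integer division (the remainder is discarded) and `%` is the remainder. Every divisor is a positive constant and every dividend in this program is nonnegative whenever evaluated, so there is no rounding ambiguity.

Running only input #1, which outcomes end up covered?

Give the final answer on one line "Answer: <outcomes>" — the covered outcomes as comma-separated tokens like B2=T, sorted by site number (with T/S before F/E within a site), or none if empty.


Running input #1 (y=9), event by event:
  B2->S, B1->T, B8->E, B7->T
collecting distinct outcomes: B1=T, B2=S, B7=T, B8=E
Answer: B1=T, B2=S, B7=T, B8=E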